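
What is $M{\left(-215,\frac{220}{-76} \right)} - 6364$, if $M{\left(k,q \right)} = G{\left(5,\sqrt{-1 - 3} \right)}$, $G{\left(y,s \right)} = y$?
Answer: $-6359$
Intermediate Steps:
$M{\left(k,q \right)} = 5$
$M{\left(-215,\frac{220}{-76} \right)} - 6364 = 5 - 6364 = -6359$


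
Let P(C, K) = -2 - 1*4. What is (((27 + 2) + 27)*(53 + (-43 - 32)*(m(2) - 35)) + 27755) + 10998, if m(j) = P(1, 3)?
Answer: 213921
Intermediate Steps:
P(C, K) = -6 (P(C, K) = -2 - 4 = -6)
m(j) = -6
(((27 + 2) + 27)*(53 + (-43 - 32)*(m(2) - 35)) + 27755) + 10998 = (((27 + 2) + 27)*(53 + (-43 - 32)*(-6 - 35)) + 27755) + 10998 = ((29 + 27)*(53 - 75*(-41)) + 27755) + 10998 = (56*(53 + 3075) + 27755) + 10998 = (56*3128 + 27755) + 10998 = (175168 + 27755) + 10998 = 202923 + 10998 = 213921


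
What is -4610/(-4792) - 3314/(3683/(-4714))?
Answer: 37439270931/8824468 ≈ 4242.7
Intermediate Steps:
-4610/(-4792) - 3314/(3683/(-4714)) = -4610*(-1/4792) - 3314/(3683*(-1/4714)) = 2305/2396 - 3314/(-3683/4714) = 2305/2396 - 3314*(-4714/3683) = 2305/2396 + 15622196/3683 = 37439270931/8824468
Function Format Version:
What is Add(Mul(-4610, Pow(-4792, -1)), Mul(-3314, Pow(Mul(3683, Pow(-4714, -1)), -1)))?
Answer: Rational(37439270931, 8824468) ≈ 4242.7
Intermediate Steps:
Add(Mul(-4610, Pow(-4792, -1)), Mul(-3314, Pow(Mul(3683, Pow(-4714, -1)), -1))) = Add(Mul(-4610, Rational(-1, 4792)), Mul(-3314, Pow(Mul(3683, Rational(-1, 4714)), -1))) = Add(Rational(2305, 2396), Mul(-3314, Pow(Rational(-3683, 4714), -1))) = Add(Rational(2305, 2396), Mul(-3314, Rational(-4714, 3683))) = Add(Rational(2305, 2396), Rational(15622196, 3683)) = Rational(37439270931, 8824468)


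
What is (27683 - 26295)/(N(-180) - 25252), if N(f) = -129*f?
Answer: -347/508 ≈ -0.68307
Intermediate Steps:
(27683 - 26295)/(N(-180) - 25252) = (27683 - 26295)/(-129*(-180) - 25252) = 1388/(23220 - 25252) = 1388/(-2032) = 1388*(-1/2032) = -347/508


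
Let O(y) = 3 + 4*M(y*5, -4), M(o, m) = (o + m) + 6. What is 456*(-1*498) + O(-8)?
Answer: -227237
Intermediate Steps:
M(o, m) = 6 + m + o (M(o, m) = (m + o) + 6 = 6 + m + o)
O(y) = 11 + 20*y (O(y) = 3 + 4*(6 - 4 + y*5) = 3 + 4*(6 - 4 + 5*y) = 3 + 4*(2 + 5*y) = 3 + (8 + 20*y) = 11 + 20*y)
456*(-1*498) + O(-8) = 456*(-1*498) + (11 + 20*(-8)) = 456*(-498) + (11 - 160) = -227088 - 149 = -227237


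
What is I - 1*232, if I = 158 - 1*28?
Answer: -102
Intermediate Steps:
I = 130 (I = 158 - 28 = 130)
I - 1*232 = 130 - 1*232 = 130 - 232 = -102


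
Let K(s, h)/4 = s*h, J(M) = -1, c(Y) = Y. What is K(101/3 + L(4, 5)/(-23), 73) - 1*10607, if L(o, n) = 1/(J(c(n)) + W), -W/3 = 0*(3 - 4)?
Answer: -52691/69 ≈ -763.64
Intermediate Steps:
W = 0 (W = -0*(3 - 4) = -0*(-1) = -3*0 = 0)
L(o, n) = -1 (L(o, n) = 1/(-1 + 0) = 1/(-1) = -1)
K(s, h) = 4*h*s (K(s, h) = 4*(s*h) = 4*(h*s) = 4*h*s)
K(101/3 + L(4, 5)/(-23), 73) - 1*10607 = 4*73*(101/3 - 1/(-23)) - 1*10607 = 4*73*(101*(1/3) - 1*(-1/23)) - 10607 = 4*73*(101/3 + 1/23) - 10607 = 4*73*(2326/69) - 10607 = 679192/69 - 10607 = -52691/69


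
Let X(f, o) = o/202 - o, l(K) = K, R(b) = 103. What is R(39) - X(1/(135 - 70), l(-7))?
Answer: 19399/202 ≈ 96.035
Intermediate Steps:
X(f, o) = -201*o/202 (X(f, o) = o*(1/202) - o = o/202 - o = -201*o/202)
R(39) - X(1/(135 - 70), l(-7)) = 103 - (-201)*(-7)/202 = 103 - 1*1407/202 = 103 - 1407/202 = 19399/202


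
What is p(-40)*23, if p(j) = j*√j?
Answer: -1840*I*√10 ≈ -5818.6*I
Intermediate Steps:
p(j) = j^(3/2)
p(-40)*23 = (-40)^(3/2)*23 = -80*I*√10*23 = -1840*I*√10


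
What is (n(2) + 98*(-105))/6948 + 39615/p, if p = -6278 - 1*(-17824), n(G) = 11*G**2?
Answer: 19618088/10027701 ≈ 1.9564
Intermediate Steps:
p = 11546 (p = -6278 + 17824 = 11546)
(n(2) + 98*(-105))/6948 + 39615/p = (11*2**2 + 98*(-105))/6948 + 39615/11546 = (11*4 - 10290)*(1/6948) + 39615*(1/11546) = (44 - 10290)*(1/6948) + 39615/11546 = -10246*1/6948 + 39615/11546 = -5123/3474 + 39615/11546 = 19618088/10027701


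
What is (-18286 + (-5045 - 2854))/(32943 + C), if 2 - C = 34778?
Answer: 26185/1833 ≈ 14.285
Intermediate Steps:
C = -34776 (C = 2 - 1*34778 = 2 - 34778 = -34776)
(-18286 + (-5045 - 2854))/(32943 + C) = (-18286 + (-5045 - 2854))/(32943 - 34776) = (-18286 - 7899)/(-1833) = -26185*(-1/1833) = 26185/1833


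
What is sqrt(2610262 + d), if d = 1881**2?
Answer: sqrt(6148423) ≈ 2479.6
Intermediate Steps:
d = 3538161
sqrt(2610262 + d) = sqrt(2610262 + 3538161) = sqrt(6148423)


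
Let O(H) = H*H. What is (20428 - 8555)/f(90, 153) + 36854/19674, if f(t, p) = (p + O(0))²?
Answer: 60905816/25586037 ≈ 2.3804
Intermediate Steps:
O(H) = H²
f(t, p) = p² (f(t, p) = (p + 0²)² = (p + 0)² = p²)
(20428 - 8555)/f(90, 153) + 36854/19674 = (20428 - 8555)/(153²) + 36854/19674 = 11873/23409 + 36854*(1/19674) = 11873*(1/23409) + 18427/9837 = 11873/23409 + 18427/9837 = 60905816/25586037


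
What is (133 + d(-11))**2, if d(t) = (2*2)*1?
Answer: 18769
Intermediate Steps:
d(t) = 4 (d(t) = 4*1 = 4)
(133 + d(-11))**2 = (133 + 4)**2 = 137**2 = 18769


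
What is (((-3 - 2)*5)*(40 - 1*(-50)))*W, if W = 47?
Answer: -105750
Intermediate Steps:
(((-3 - 2)*5)*(40 - 1*(-50)))*W = (((-3 - 2)*5)*(40 - 1*(-50)))*47 = ((-5*5)*(40 + 50))*47 = -25*90*47 = -2250*47 = -105750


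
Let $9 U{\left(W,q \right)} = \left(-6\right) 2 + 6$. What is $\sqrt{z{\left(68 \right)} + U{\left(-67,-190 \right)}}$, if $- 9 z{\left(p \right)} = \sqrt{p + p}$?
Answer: $\frac{\sqrt{-6 - 2 \sqrt{34}}}{3} \approx 1.4009 i$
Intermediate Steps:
$U{\left(W,q \right)} = - \frac{2}{3}$ ($U{\left(W,q \right)} = \frac{\left(-6\right) 2 + 6}{9} = \frac{-12 + 6}{9} = \frac{1}{9} \left(-6\right) = - \frac{2}{3}$)
$z{\left(p \right)} = - \frac{\sqrt{2} \sqrt{p}}{9}$ ($z{\left(p \right)} = - \frac{\sqrt{p + p}}{9} = - \frac{\sqrt{2 p}}{9} = - \frac{\sqrt{2} \sqrt{p}}{9}$)
$\sqrt{z{\left(68 \right)} + U{\left(-67,-190 \right)}} = \sqrt{- \frac{\sqrt{2} \sqrt{68}}{9} - \frac{2}{3}} = \sqrt{- \frac{\sqrt{2} \cdot 2 \sqrt{17}}{9} - \frac{2}{3}} = \sqrt{- \frac{2 \sqrt{34}}{9} - \frac{2}{3}} = \sqrt{- \frac{2}{3} - \frac{2 \sqrt{34}}{9}}$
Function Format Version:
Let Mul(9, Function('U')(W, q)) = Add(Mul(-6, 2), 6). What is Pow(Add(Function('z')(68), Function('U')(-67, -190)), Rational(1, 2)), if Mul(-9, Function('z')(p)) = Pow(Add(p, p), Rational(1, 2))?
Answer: Mul(Rational(1, 3), Pow(Add(-6, Mul(-2, Pow(34, Rational(1, 2)))), Rational(1, 2))) ≈ Mul(1.4009, I)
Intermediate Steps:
Function('U')(W, q) = Rational(-2, 3) (Function('U')(W, q) = Mul(Rational(1, 9), Add(Mul(-6, 2), 6)) = Mul(Rational(1, 9), Add(-12, 6)) = Mul(Rational(1, 9), -6) = Rational(-2, 3))
Function('z')(p) = Mul(Rational(-1, 9), Pow(2, Rational(1, 2)), Pow(p, Rational(1, 2))) (Function('z')(p) = Mul(Rational(-1, 9), Pow(Add(p, p), Rational(1, 2))) = Mul(Rational(-1, 9), Pow(Mul(2, p), Rational(1, 2))) = Mul(Rational(-1, 9), Mul(Pow(2, Rational(1, 2)), Pow(p, Rational(1, 2)))) = Mul(Rational(-1, 9), Pow(2, Rational(1, 2)), Pow(p, Rational(1, 2))))
Pow(Add(Function('z')(68), Function('U')(-67, -190)), Rational(1, 2)) = Pow(Add(Mul(Rational(-1, 9), Pow(2, Rational(1, 2)), Pow(68, Rational(1, 2))), Rational(-2, 3)), Rational(1, 2)) = Pow(Add(Mul(Rational(-1, 9), Pow(2, Rational(1, 2)), Mul(2, Pow(17, Rational(1, 2)))), Rational(-2, 3)), Rational(1, 2)) = Pow(Add(Mul(Rational(-2, 9), Pow(34, Rational(1, 2))), Rational(-2, 3)), Rational(1, 2)) = Pow(Add(Rational(-2, 3), Mul(Rational(-2, 9), Pow(34, Rational(1, 2)))), Rational(1, 2))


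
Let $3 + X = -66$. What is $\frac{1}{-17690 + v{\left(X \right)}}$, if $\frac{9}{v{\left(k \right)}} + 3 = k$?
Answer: $- \frac{8}{141521} \approx -5.6529 \cdot 10^{-5}$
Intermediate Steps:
$X = -69$ ($X = -3 - 66 = -69$)
$v{\left(k \right)} = \frac{9}{-3 + k}$
$\frac{1}{-17690 + v{\left(X \right)}} = \frac{1}{-17690 + \frac{9}{-3 - 69}} = \frac{1}{-17690 + \frac{9}{-72}} = \frac{1}{-17690 + 9 \left(- \frac{1}{72}\right)} = \frac{1}{-17690 - \frac{1}{8}} = \frac{1}{- \frac{141521}{8}} = - \frac{8}{141521}$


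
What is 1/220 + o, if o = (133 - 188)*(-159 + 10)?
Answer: 1802901/220 ≈ 8195.0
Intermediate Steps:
o = 8195 (o = -55*(-149) = 8195)
1/220 + o = 1/220 + 8195 = 1802901/220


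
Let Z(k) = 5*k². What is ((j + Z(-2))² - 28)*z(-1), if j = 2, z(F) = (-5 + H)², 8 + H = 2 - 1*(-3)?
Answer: 29184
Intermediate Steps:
H = -3 (H = -8 + (2 - 1*(-3)) = -8 + (2 + 3) = -8 + 5 = -3)
z(F) = 64 (z(F) = (-5 - 3)² = (-8)² = 64)
((j + Z(-2))² - 28)*z(-1) = ((2 + 5*(-2)²)² - 28)*64 = ((2 + 5*4)² - 28)*64 = ((2 + 20)² - 28)*64 = (22² - 28)*64 = (484 - 28)*64 = 456*64 = 29184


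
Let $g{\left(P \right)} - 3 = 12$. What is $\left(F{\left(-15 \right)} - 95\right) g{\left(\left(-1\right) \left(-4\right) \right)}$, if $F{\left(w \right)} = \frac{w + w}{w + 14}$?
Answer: $-975$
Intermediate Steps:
$g{\left(P \right)} = 15$ ($g{\left(P \right)} = 3 + 12 = 15$)
$F{\left(w \right)} = \frac{2 w}{14 + w}$
$\left(F{\left(-15 \right)} - 95\right) g{\left(\left(-1\right) \left(-4\right) \right)} = \left(2 \left(-15\right) \frac{1}{14 - 15} - 95\right) 15 = \left(2 \left(-15\right) \frac{1}{-1} - 95\right) 15 = \left(2 \left(-15\right) \left(-1\right) - 95\right) 15 = \left(30 - 95\right) 15 = \left(-65\right) 15 = -975$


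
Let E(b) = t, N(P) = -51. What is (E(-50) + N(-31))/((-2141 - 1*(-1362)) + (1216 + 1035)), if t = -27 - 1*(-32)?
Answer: -1/32 ≈ -0.031250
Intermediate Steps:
t = 5 (t = -27 + 32 = 5)
E(b) = 5
(E(-50) + N(-31))/((-2141 - 1*(-1362)) + (1216 + 1035)) = (5 - 51)/((-2141 - 1*(-1362)) + (1216 + 1035)) = -46/((-2141 + 1362) + 2251) = -46/(-779 + 2251) = -46/1472 = -46*1/1472 = -1/32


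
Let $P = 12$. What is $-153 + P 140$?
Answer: $1527$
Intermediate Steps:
$-153 + P 140 = -153 + 12 \cdot 140 = -153 + 1680 = 1527$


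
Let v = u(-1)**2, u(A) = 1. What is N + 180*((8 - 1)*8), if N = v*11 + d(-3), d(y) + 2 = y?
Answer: 10086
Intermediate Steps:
d(y) = -2 + y
v = 1 (v = 1**2 = 1)
N = 6 (N = 1*11 + (-2 - 3) = 11 - 5 = 6)
N + 180*((8 - 1)*8) = 6 + 180*((8 - 1)*8) = 6 + 180*(7*8) = 6 + 180*56 = 6 + 10080 = 10086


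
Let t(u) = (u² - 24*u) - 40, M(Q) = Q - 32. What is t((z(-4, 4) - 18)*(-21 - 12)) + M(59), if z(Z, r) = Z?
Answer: 509639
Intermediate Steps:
M(Q) = -32 + Q
t(u) = -40 + u² - 24*u
t((z(-4, 4) - 18)*(-21 - 12)) + M(59) = (-40 + ((-4 - 18)*(-21 - 12))² - 24*(-4 - 18)*(-21 - 12)) + (-32 + 59) = (-40 + (-22*(-33))² - (-528)*(-33)) + 27 = (-40 + 726² - 24*726) + 27 = (-40 + 527076 - 17424) + 27 = 509612 + 27 = 509639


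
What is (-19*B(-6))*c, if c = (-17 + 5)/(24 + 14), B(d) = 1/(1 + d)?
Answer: -6/5 ≈ -1.2000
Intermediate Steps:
c = -6/19 (c = -12/38 = -12*1/38 = -6/19 ≈ -0.31579)
(-19*B(-6))*c = -19/(1 - 6)*(-6/19) = -19/(-5)*(-6/19) = -19*(-1/5)*(-6/19) = (19/5)*(-6/19) = -6/5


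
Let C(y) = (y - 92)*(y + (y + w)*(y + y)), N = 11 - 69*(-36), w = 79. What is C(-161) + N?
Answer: -6636984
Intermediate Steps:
N = 2495 (N = 11 + 2484 = 2495)
C(y) = (-92 + y)*(y + 2*y*(79 + y)) (C(y) = (y - 92)*(y + (y + 79)*(y + y)) = (-92 + y)*(y + (79 + y)*(2*y)) = (-92 + y)*(y + 2*y*(79 + y)))
C(-161) + N = -161*(-14628 - 25*(-161) + 2*(-161)²) + 2495 = -161*(-14628 + 4025 + 2*25921) + 2495 = -161*(-14628 + 4025 + 51842) + 2495 = -161*41239 + 2495 = -6639479 + 2495 = -6636984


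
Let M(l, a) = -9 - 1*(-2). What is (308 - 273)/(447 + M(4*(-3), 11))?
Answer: 7/88 ≈ 0.079545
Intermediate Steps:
M(l, a) = -7 (M(l, a) = -9 + 2 = -7)
(308 - 273)/(447 + M(4*(-3), 11)) = (308 - 273)/(447 - 7) = 35/440 = 35*(1/440) = 7/88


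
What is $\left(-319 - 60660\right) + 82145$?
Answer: $21166$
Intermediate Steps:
$\left(-319 - 60660\right) + 82145 = -60979 + 82145 = 21166$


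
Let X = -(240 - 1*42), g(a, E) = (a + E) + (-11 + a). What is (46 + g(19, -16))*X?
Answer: -11286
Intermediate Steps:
g(a, E) = -11 + E + 2*a (g(a, E) = (E + a) + (-11 + a) = -11 + E + 2*a)
X = -198 (X = -(240 - 42) = -1*198 = -198)
(46 + g(19, -16))*X = (46 + (-11 - 16 + 2*19))*(-198) = (46 + (-11 - 16 + 38))*(-198) = (46 + 11)*(-198) = 57*(-198) = -11286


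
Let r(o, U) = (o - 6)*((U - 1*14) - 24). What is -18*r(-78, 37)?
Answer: -1512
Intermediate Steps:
r(o, U) = (-38 + U)*(-6 + o) (r(o, U) = (-6 + o)*((U - 14) - 24) = (-6 + o)*((-14 + U) - 24) = (-6 + o)*(-38 + U) = (-38 + U)*(-6 + o))
-18*r(-78, 37) = -18*(228 - 38*(-78) - 6*37 + 37*(-78)) = -18*(228 + 2964 - 222 - 2886) = -18*84 = -1512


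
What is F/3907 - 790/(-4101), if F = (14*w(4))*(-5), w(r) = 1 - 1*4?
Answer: 3947740/16022607 ≈ 0.24639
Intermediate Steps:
w(r) = -3 (w(r) = 1 - 4 = -3)
F = 210 (F = (14*(-3))*(-5) = -42*(-5) = 210)
F/3907 - 790/(-4101) = 210/3907 - 790/(-4101) = 210*(1/3907) - 790*(-1/4101) = 210/3907 + 790/4101 = 3947740/16022607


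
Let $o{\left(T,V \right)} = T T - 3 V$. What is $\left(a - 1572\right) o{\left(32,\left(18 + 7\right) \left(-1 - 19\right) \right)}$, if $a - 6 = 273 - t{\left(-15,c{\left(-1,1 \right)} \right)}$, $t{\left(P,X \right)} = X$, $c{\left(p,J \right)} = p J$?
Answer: $-3261008$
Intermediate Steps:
$c{\left(p,J \right)} = J p$
$o{\left(T,V \right)} = T^{2} - 3 V$
$a = 280$ ($a = 6 + \left(273 - 1 \left(-1\right)\right) = 6 + \left(273 - -1\right) = 6 + \left(273 + 1\right) = 6 + 274 = 280$)
$\left(a - 1572\right) o{\left(32,\left(18 + 7\right) \left(-1 - 19\right) \right)} = \left(280 - 1572\right) \left(32^{2} - 3 \left(18 + 7\right) \left(-1 - 19\right)\right) = - 1292 \left(1024 - 3 \cdot 25 \left(-20\right)\right) = - 1292 \left(1024 - -1500\right) = - 1292 \left(1024 + 1500\right) = \left(-1292\right) 2524 = -3261008$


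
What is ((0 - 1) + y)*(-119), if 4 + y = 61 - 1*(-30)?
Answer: -10234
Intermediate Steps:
y = 87 (y = -4 + (61 - 1*(-30)) = -4 + (61 + 30) = -4 + 91 = 87)
((0 - 1) + y)*(-119) = ((0 - 1) + 87)*(-119) = (-1 + 87)*(-119) = 86*(-119) = -10234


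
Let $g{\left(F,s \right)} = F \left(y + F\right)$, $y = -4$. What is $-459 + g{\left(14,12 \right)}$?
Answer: $-319$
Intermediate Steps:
$g{\left(F,s \right)} = F \left(-4 + F\right)$
$-459 + g{\left(14,12 \right)} = -459 + 14 \left(-4 + 14\right) = -459 + 14 \cdot 10 = -459 + 140 = -319$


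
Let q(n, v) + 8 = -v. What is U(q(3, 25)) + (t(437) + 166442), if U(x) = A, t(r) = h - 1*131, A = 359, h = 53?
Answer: 166723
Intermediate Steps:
q(n, v) = -8 - v
t(r) = -78 (t(r) = 53 - 1*131 = 53 - 131 = -78)
U(x) = 359
U(q(3, 25)) + (t(437) + 166442) = 359 + (-78 + 166442) = 359 + 166364 = 166723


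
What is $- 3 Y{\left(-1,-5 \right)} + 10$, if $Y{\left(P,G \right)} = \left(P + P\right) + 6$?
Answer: $-2$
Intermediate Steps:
$Y{\left(P,G \right)} = 6 + 2 P$ ($Y{\left(P,G \right)} = 2 P + 6 = 6 + 2 P$)
$- 3 Y{\left(-1,-5 \right)} + 10 = - 3 \left(6 + 2 \left(-1\right)\right) + 10 = - 3 \left(6 - 2\right) + 10 = \left(-3\right) 4 + 10 = -12 + 10 = -2$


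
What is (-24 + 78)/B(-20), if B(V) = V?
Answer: -27/10 ≈ -2.7000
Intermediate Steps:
(-24 + 78)/B(-20) = (-24 + 78)/(-20) = -1/20*54 = -27/10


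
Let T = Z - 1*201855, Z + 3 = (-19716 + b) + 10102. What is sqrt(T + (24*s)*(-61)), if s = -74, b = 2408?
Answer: 6*I*sqrt(2798) ≈ 317.38*I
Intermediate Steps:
Z = -7209 (Z = -3 + ((-19716 + 2408) + 10102) = -3 + (-17308 + 10102) = -3 - 7206 = -7209)
T = -209064 (T = -7209 - 1*201855 = -7209 - 201855 = -209064)
sqrt(T + (24*s)*(-61)) = sqrt(-209064 + (24*(-74))*(-61)) = sqrt(-209064 - 1776*(-61)) = sqrt(-209064 + 108336) = sqrt(-100728) = 6*I*sqrt(2798)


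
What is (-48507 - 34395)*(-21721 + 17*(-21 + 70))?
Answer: 1731656976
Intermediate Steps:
(-48507 - 34395)*(-21721 + 17*(-21 + 70)) = -82902*(-21721 + 17*49) = -82902*(-21721 + 833) = -82902*(-20888) = 1731656976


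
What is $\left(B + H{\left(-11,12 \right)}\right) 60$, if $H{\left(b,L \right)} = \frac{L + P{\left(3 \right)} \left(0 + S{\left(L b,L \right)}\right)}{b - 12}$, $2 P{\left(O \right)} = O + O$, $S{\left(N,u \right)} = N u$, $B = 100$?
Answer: $\frac{422400}{23} \approx 18365.0$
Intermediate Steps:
$P{\left(O \right)} = O$ ($P{\left(O \right)} = \frac{O + O}{2} = \frac{2 O}{2} = O$)
$H{\left(b,L \right)} = \frac{L + 3 b L^{2}}{-12 + b}$ ($H{\left(b,L \right)} = \frac{L + 3 \left(0 + L b L\right)}{b - 12} = \frac{L + 3 \left(0 + b L^{2}\right)}{-12 + b} = \frac{L + 3 b L^{2}}{-12 + b}$)
$\left(B + H{\left(-11,12 \right)}\right) 60 = \left(100 + \frac{12 \left(1 + 3 \cdot 12 \left(-11\right)\right)}{-12 - 11}\right) 60 = \left(100 + \frac{12 \left(1 - 396\right)}{-23}\right) 60 = \left(100 + 12 \left(- \frac{1}{23}\right) \left(-395\right)\right) 60 = \left(100 + \frac{4740}{23}\right) 60 = \frac{7040}{23} \cdot 60 = \frac{422400}{23}$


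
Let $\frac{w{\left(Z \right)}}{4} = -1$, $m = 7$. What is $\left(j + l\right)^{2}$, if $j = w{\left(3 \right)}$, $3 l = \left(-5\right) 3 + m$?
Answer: $\frac{400}{9} \approx 44.444$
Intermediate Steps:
$w{\left(Z \right)} = -4$ ($w{\left(Z \right)} = 4 \left(-1\right) = -4$)
$l = - \frac{8}{3}$ ($l = \frac{\left(-5\right) 3 + 7}{3} = \frac{-15 + 7}{3} = \frac{1}{3} \left(-8\right) = - \frac{8}{3} \approx -2.6667$)
$j = -4$
$\left(j + l\right)^{2} = \left(-4 - \frac{8}{3}\right)^{2} = \left(- \frac{20}{3}\right)^{2} = \frac{400}{9}$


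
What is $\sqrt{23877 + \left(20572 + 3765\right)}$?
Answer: $\sqrt{48214} \approx 219.58$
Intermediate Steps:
$\sqrt{23877 + \left(20572 + 3765\right)} = \sqrt{23877 + 24337} = \sqrt{48214}$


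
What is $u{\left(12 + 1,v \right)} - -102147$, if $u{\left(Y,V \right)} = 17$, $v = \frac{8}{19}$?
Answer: $102164$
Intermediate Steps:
$v = \frac{8}{19}$ ($v = 8 \cdot \frac{1}{19} = \frac{8}{19} \approx 0.42105$)
$u{\left(12 + 1,v \right)} - -102147 = 17 - -102147 = 17 + 102147 = 102164$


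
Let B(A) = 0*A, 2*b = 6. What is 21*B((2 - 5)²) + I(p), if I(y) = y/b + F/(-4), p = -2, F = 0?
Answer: -⅔ ≈ -0.66667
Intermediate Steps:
b = 3 (b = (½)*6 = 3)
I(y) = y/3 (I(y) = y/3 + 0/(-4) = y*(⅓) + 0*(-¼) = y/3 + 0 = y/3)
B(A) = 0
21*B((2 - 5)²) + I(p) = 21*0 + (⅓)*(-2) = 0 - ⅔ = -⅔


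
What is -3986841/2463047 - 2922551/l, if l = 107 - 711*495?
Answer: 5795658309139/866593530386 ≈ 6.6879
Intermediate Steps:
l = -351838 (l = 107 - 351945 = -351838)
-3986841/2463047 - 2922551/l = -3986841/2463047 - 2922551/(-351838) = -3986841*1/2463047 - 2922551*(-1/351838) = -3986841/2463047 + 2922551/351838 = 5795658309139/866593530386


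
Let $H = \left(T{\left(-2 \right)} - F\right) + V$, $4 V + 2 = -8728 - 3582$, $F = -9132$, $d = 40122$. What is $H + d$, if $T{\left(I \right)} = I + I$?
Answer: $46172$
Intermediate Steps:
$T{\left(I \right)} = 2 I$
$V = -3078$ ($V = - \frac{1}{2} + \frac{-8728 - 3582}{4} = - \frac{1}{2} + \frac{1}{4} \left(-12310\right) = - \frac{1}{2} - \frac{6155}{2} = -3078$)
$H = 6050$ ($H = \left(2 \left(-2\right) - -9132\right) - 3078 = \left(-4 + 9132\right) - 3078 = 9128 - 3078 = 6050$)
$H + d = 6050 + 40122 = 46172$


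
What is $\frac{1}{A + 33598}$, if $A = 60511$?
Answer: $\frac{1}{94109} \approx 1.0626 \cdot 10^{-5}$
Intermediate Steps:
$\frac{1}{A + 33598} = \frac{1}{60511 + 33598} = \frac{1}{94109}$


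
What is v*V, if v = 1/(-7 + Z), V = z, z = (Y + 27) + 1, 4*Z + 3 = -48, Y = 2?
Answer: -120/79 ≈ -1.5190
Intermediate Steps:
Z = -51/4 (Z = -¾ + (¼)*(-48) = -¾ - 12 = -51/4 ≈ -12.750)
z = 30 (z = (2 + 27) + 1 = 29 + 1 = 30)
V = 30
v = -4/79 (v = 1/(-7 - 51/4) = 1/(-79/4) = -4/79 ≈ -0.050633)
v*V = -4/79*30 = -120/79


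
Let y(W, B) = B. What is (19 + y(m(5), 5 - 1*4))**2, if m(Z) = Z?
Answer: 400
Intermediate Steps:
(19 + y(m(5), 5 - 1*4))**2 = (19 + (5 - 1*4))**2 = (19 + (5 - 4))**2 = (19 + 1)**2 = 20**2 = 400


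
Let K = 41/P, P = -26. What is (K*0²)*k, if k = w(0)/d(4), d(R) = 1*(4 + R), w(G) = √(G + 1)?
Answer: 0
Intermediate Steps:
w(G) = √(1 + G)
d(R) = 4 + R
K = -41/26 (K = 41/(-26) = 41*(-1/26) = -41/26 ≈ -1.5769)
k = ⅛ (k = √(1 + 0)/(4 + 4) = √1/8 = 1*(⅛) = ⅛ ≈ 0.12500)
(K*0²)*k = -41/26*0²*(⅛) = -41/26*0*(⅛) = 0*(⅛) = 0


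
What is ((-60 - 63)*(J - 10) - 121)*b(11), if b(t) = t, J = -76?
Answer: 115027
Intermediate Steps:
((-60 - 63)*(J - 10) - 121)*b(11) = ((-60 - 63)*(-76 - 10) - 121)*11 = (-123*(-86) - 121)*11 = (10578 - 121)*11 = 10457*11 = 115027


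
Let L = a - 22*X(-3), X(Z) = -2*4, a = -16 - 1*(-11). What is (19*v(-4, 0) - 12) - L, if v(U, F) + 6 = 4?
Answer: -221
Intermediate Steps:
a = -5 (a = -16 + 11 = -5)
v(U, F) = -2 (v(U, F) = -6 + 4 = -2)
X(Z) = -8
L = 171 (L = -5 - 22*(-8) = -5 + 176 = 171)
(19*v(-4, 0) - 12) - L = (19*(-2) - 12) - 1*171 = (-38 - 12) - 171 = -50 - 171 = -221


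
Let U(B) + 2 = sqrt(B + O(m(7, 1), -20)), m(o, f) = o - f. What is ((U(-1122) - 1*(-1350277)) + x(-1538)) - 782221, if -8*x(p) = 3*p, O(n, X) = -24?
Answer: 2274523/4 + I*sqrt(1146) ≈ 5.6863e+5 + 33.853*I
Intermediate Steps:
x(p) = -3*p/8
U(B) = -2 + sqrt(-24 + B) (U(B) = -2 + sqrt(B - 24) = -2 + sqrt(-24 + B))
((U(-1122) - 1*(-1350277)) + x(-1538)) - 782221 = (((-2 + sqrt(-24 - 1122)) - 1*(-1350277)) - 3/8*(-1538)) - 782221 = (((-2 + sqrt(-1146)) + 1350277) + 2307/4) - 782221 = (((-2 + I*sqrt(1146)) + 1350277) + 2307/4) - 782221 = ((1350275 + I*sqrt(1146)) + 2307/4) - 782221 = (5403407/4 + I*sqrt(1146)) - 782221 = 2274523/4 + I*sqrt(1146)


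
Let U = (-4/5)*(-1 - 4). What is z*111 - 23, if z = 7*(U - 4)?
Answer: -23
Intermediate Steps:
U = 4 (U = -4*1/5*(-5) = -4/5*(-5) = 4)
z = 0 (z = 7*(4 - 4) = 7*0 = 0)
z*111 - 23 = 0*111 - 23 = 0 - 23 = -23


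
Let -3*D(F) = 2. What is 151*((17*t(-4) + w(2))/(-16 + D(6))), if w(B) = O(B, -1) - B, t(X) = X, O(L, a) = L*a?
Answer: 16308/25 ≈ 652.32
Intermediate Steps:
D(F) = -2/3 (D(F) = -1/3*2 = -2/3)
w(B) = -2*B (w(B) = B*(-1) - B = -B - B = -2*B)
151*((17*t(-4) + w(2))/(-16 + D(6))) = 151*((17*(-4) - 2*2)/(-16 - 2/3)) = 151*((-68 - 4)/(-50/3)) = 151*(-72*(-3/50)) = 151*(108/25) = 16308/25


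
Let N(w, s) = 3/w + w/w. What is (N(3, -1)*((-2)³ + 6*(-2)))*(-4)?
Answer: 160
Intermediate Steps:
N(w, s) = 1 + 3/w (N(w, s) = 3/w + 1 = 1 + 3/w)
(N(3, -1)*((-2)³ + 6*(-2)))*(-4) = (((3 + 3)/3)*((-2)³ + 6*(-2)))*(-4) = (((⅓)*6)*(-8 - 12))*(-4) = (2*(-20))*(-4) = -40*(-4) = 160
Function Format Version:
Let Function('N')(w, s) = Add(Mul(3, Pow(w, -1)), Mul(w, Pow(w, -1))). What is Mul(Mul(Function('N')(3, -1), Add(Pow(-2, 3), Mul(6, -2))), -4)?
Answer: 160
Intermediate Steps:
Function('N')(w, s) = Add(1, Mul(3, Pow(w, -1))) (Function('N')(w, s) = Add(Mul(3, Pow(w, -1)), 1) = Add(1, Mul(3, Pow(w, -1))))
Mul(Mul(Function('N')(3, -1), Add(Pow(-2, 3), Mul(6, -2))), -4) = Mul(Mul(Mul(Pow(3, -1), Add(3, 3)), Add(Pow(-2, 3), Mul(6, -2))), -4) = Mul(Mul(Mul(Rational(1, 3), 6), Add(-8, -12)), -4) = Mul(Mul(2, -20), -4) = Mul(-40, -4) = 160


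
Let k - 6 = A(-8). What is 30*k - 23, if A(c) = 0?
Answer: 157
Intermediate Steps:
k = 6 (k = 6 + 0 = 6)
30*k - 23 = 30*6 - 23 = 180 - 23 = 157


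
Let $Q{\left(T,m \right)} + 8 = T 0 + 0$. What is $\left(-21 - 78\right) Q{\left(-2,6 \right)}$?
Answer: $792$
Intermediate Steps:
$Q{\left(T,m \right)} = -8$ ($Q{\left(T,m \right)} = -8 + \left(T 0 + 0\right) = -8 + \left(0 + 0\right) = -8 + 0 = -8$)
$\left(-21 - 78\right) Q{\left(-2,6 \right)} = \left(-21 - 78\right) \left(-8\right) = \left(-99\right) \left(-8\right) = 792$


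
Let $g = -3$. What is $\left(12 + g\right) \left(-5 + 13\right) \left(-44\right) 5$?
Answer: $-15840$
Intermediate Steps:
$\left(12 + g\right) \left(-5 + 13\right) \left(-44\right) 5 = \left(12 - 3\right) \left(-5 + 13\right) \left(-44\right) 5 = 9 \cdot 8 \left(-44\right) 5 = 72 \left(-44\right) 5 = \left(-3168\right) 5 = -15840$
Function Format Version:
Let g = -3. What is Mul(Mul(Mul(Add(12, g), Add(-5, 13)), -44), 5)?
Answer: -15840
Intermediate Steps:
Mul(Mul(Mul(Add(12, g), Add(-5, 13)), -44), 5) = Mul(Mul(Mul(Add(12, -3), Add(-5, 13)), -44), 5) = Mul(Mul(Mul(9, 8), -44), 5) = Mul(Mul(72, -44), 5) = Mul(-3168, 5) = -15840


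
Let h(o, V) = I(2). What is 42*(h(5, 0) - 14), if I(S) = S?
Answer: -504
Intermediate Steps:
h(o, V) = 2
42*(h(5, 0) - 14) = 42*(2 - 14) = 42*(-12) = -504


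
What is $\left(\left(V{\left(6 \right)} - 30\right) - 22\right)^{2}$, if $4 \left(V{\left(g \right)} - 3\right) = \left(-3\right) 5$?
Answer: $\frac{44521}{16} \approx 2782.6$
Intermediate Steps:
$V{\left(g \right)} = - \frac{3}{4}$ ($V{\left(g \right)} = 3 + \frac{\left(-3\right) 5}{4} = 3 + \frac{1}{4} \left(-15\right) = 3 - \frac{15}{4} = - \frac{3}{4}$)
$\left(\left(V{\left(6 \right)} - 30\right) - 22\right)^{2} = \left(\left(- \frac{3}{4} - 30\right) - 22\right)^{2} = \left(- \frac{123}{4} - 22\right)^{2} = \left(- \frac{211}{4}\right)^{2} = \frac{44521}{16}$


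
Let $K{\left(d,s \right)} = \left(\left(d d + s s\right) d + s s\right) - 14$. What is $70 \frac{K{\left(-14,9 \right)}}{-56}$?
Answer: $\frac{19055}{4} \approx 4763.8$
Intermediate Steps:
$K{\left(d,s \right)} = -14 + s^{2} + d \left(d^{2} + s^{2}\right)$ ($K{\left(d,s \right)} = \left(\left(d^{2} + s^{2}\right) d + s^{2}\right) - 14 = \left(d \left(d^{2} + s^{2}\right) + s^{2}\right) - 14 = \left(s^{2} + d \left(d^{2} + s^{2}\right)\right) - 14 = -14 + s^{2} + d \left(d^{2} + s^{2}\right)$)
$70 \frac{K{\left(-14,9 \right)}}{-56} = 70 \frac{-14 + \left(-14\right)^{3} + 9^{2} - 14 \cdot 9^{2}}{-56} = 70 \left(-14 - 2744 + 81 - 1134\right) \left(- \frac{1}{56}\right) = 70 \left(\left(-3811\right) \left(- \frac{1}{56}\right)\right) = 70 \cdot \frac{3811}{56} = \frac{19055}{4}$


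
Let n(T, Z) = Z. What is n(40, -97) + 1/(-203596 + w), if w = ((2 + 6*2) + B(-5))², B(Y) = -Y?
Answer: -19713796/203235 ≈ -97.000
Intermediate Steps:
w = 361 (w = ((2 + 6*2) - 1*(-5))² = ((2 + 12) + 5)² = (14 + 5)² = 19² = 361)
n(40, -97) + 1/(-203596 + w) = -97 + 1/(-203596 + 361) = -97 + 1/(-203235) = -97 - 1/203235 = -19713796/203235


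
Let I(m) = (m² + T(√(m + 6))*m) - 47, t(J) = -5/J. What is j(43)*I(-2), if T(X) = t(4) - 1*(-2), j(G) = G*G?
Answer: -164561/2 ≈ -82281.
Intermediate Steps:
j(G) = G²
T(X) = ¾ (T(X) = -5/4 - 1*(-2) = -5*¼ + 2 = -5/4 + 2 = ¾)
I(m) = -47 + m² + 3*m/4 (I(m) = (m² + 3*m/4) - 47 = -47 + m² + 3*m/4)
j(43)*I(-2) = 43²*(-47 + (-2)² + (¾)*(-2)) = 1849*(-47 + 4 - 3/2) = 1849*(-89/2) = -164561/2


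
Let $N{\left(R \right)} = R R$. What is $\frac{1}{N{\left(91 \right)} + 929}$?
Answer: $\frac{1}{9210} \approx 0.00010858$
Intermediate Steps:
$N{\left(R \right)} = R^{2}$
$\frac{1}{N{\left(91 \right)} + 929} = \frac{1}{91^{2} + 929} = \frac{1}{8281 + 929} = \frac{1}{9210}$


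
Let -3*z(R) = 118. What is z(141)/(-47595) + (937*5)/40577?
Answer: 673735811/5793786945 ≈ 0.11629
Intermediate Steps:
z(R) = -118/3 (z(R) = -1/3*118 = -118/3)
z(141)/(-47595) + (937*5)/40577 = -118/3/(-47595) + (937*5)/40577 = -118/3*(-1/47595) + 4685*(1/40577) = 118/142785 + 4685/40577 = 673735811/5793786945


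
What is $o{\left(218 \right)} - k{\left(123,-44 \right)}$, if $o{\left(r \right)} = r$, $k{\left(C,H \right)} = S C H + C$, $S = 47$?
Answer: $254459$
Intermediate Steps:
$k{\left(C,H \right)} = C + 47 C H$ ($k{\left(C,H \right)} = 47 C H + C = C + 47 C H$)
$o{\left(218 \right)} - k{\left(123,-44 \right)} = 218 - 123 \left(1 + 47 \left(-44\right)\right) = 218 - 123 \left(1 - 2068\right) = 218 - 123 \left(-2067\right) = 218 - -254241 = 218 + 254241 = 254459$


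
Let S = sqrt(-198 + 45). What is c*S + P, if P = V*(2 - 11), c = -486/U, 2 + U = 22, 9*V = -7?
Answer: 7 - 729*I*sqrt(17)/10 ≈ 7.0 - 300.57*I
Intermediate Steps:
V = -7/9 (V = (1/9)*(-7) = -7/9 ≈ -0.77778)
U = 20 (U = -2 + 22 = 20)
S = 3*I*sqrt(17) (S = sqrt(-153) = 3*I*sqrt(17) ≈ 12.369*I)
c = -243/10 (c = -486/20 = -486*1/20 = -243/10 ≈ -24.300)
P = 7 (P = -7*(2 - 11)/9 = -7/9*(-9) = 7)
c*S + P = -729*I*sqrt(17)/10 + 7 = 7 - 729*I*sqrt(17)/10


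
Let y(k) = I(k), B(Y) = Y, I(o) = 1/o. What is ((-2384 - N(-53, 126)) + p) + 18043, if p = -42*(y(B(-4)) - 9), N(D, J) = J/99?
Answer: 353017/22 ≈ 16046.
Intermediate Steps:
I(o) = 1/o
y(k) = 1/k
N(D, J) = J/99 (N(D, J) = J*(1/99) = J/99)
p = 777/2 (p = -42*(1/(-4) - 9) = -42*(-1/4 - 9) = -42*(-37/4) = 777/2 ≈ 388.50)
((-2384 - N(-53, 126)) + p) + 18043 = ((-2384 - 126/99) + 777/2) + 18043 = ((-2384 - 1*14/11) + 777/2) + 18043 = ((-2384 - 14/11) + 777/2) + 18043 = (-26238/11 + 777/2) + 18043 = -43929/22 + 18043 = 353017/22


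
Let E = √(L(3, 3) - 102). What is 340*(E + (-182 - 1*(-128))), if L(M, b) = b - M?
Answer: -18360 + 340*I*√102 ≈ -18360.0 + 3433.8*I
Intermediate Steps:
E = I*√102 (E = √((3 - 1*3) - 102) = √((3 - 3) - 102) = √(0 - 102) = √(-102) = I*√102 ≈ 10.1*I)
340*(E + (-182 - 1*(-128))) = 340*(I*√102 + (-182 - 1*(-128))) = 340*(I*√102 + (-182 + 128)) = 340*(I*√102 - 54) = 340*(-54 + I*√102) = -18360 + 340*I*√102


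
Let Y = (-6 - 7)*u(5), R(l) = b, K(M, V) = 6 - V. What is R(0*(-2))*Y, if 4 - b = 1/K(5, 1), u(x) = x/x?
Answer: -247/5 ≈ -49.400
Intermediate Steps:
u(x) = 1
b = 19/5 (b = 4 - 1/(6 - 1*1) = 4 - 1/(6 - 1) = 4 - 1/5 = 4 - 1*⅕ = 4 - ⅕ = 19/5 ≈ 3.8000)
R(l) = 19/5
Y = -13 (Y = (-6 - 7)*1 = -13*1 = -13)
R(0*(-2))*Y = (19/5)*(-13) = -247/5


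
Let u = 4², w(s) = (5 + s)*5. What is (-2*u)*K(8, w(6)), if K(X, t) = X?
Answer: -256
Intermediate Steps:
w(s) = 25 + 5*s
u = 16
(-2*u)*K(8, w(6)) = -2*16*8 = -32*8 = -256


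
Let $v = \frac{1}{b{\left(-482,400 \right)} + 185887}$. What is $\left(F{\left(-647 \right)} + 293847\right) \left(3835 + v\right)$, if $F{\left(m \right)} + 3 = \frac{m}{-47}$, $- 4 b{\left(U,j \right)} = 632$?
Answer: $\frac{9837395223951540}{8729263} \approx 1.1269 \cdot 10^{9}$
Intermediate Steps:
$b{\left(U,j \right)} = -158$ ($b{\left(U,j \right)} = \left(- \frac{1}{4}\right) 632 = -158$)
$F{\left(m \right)} = -3 - \frac{m}{47}$ ($F{\left(m \right)} = -3 + \frac{m}{-47} = -3 + m \left(- \frac{1}{47}\right) = -3 - \frac{m}{47}$)
$v = \frac{1}{185729}$ ($v = \frac{1}{-158 + 185887} = \frac{1}{185729} \approx 5.3842 \cdot 10^{-6}$)
$\left(F{\left(-647 \right)} + 293847\right) \left(3835 + v\right) = \left(\left(-3 - - \frac{647}{47}\right) + 293847\right) \left(3835 + \frac{1}{185729}\right) = \left(\left(-3 + \frac{647}{47}\right) + 293847\right) \frac{712270716}{185729} = \left(\frac{506}{47} + 293847\right) \frac{712270716}{185729} = \frac{13811315}{47} \cdot \frac{712270716}{185729} = \frac{9837395223951540}{8729263}$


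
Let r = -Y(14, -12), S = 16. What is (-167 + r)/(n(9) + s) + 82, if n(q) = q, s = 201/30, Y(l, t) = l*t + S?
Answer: 12724/157 ≈ 81.045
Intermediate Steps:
Y(l, t) = 16 + l*t (Y(l, t) = l*t + 16 = 16 + l*t)
s = 67/10 (s = 201*(1/30) = 67/10 ≈ 6.7000)
r = 152 (r = -(16 + 14*(-12)) = -(16 - 168) = -1*(-152) = 152)
(-167 + r)/(n(9) + s) + 82 = (-167 + 152)/(9 + 67/10) + 82 = -15/157/10 + 82 = -15*10/157 + 82 = -150/157 + 82 = 12724/157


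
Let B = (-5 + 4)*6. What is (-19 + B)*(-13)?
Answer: 325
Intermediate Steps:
B = -6 (B = -1*6 = -6)
(-19 + B)*(-13) = (-19 - 6)*(-13) = -25*(-13) = 325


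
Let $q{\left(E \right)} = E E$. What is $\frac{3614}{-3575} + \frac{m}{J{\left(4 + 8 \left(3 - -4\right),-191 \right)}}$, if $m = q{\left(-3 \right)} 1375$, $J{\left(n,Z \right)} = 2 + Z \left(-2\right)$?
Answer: $\frac{1098791}{35200} \approx 31.216$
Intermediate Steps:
$q{\left(E \right)} = E^{2}$
$J{\left(n,Z \right)} = 2 - 2 Z$
$m = 12375$ ($m = \left(-3\right)^{2} \cdot 1375 = 9 \cdot 1375 = 12375$)
$\frac{3614}{-3575} + \frac{m}{J{\left(4 + 8 \left(3 - -4\right),-191 \right)}} = \frac{3614}{-3575} + \frac{12375}{2 - -382} = 3614 \left(- \frac{1}{3575}\right) + \frac{12375}{2 + 382} = - \frac{278}{275} + \frac{12375}{384} = - \frac{278}{275} + 12375 \cdot \frac{1}{384} = - \frac{278}{275} + \frac{4125}{128} = \frac{1098791}{35200}$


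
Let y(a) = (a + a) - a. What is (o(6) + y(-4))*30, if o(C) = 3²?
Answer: 150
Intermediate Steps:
y(a) = a (y(a) = 2*a - a = a)
o(C) = 9
(o(6) + y(-4))*30 = (9 - 4)*30 = 5*30 = 150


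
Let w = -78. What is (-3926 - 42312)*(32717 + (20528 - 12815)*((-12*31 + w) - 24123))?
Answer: 8762046994016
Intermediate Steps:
(-3926 - 42312)*(32717 + (20528 - 12815)*((-12*31 + w) - 24123)) = (-3926 - 42312)*(32717 + (20528 - 12815)*((-12*31 - 78) - 24123)) = -46238*(32717 + 7713*((-372 - 78) - 24123)) = -46238*(32717 + 7713*(-450 - 24123)) = -46238*(32717 + 7713*(-24573)) = -46238*(32717 - 189531549) = -46238*(-189498832) = 8762046994016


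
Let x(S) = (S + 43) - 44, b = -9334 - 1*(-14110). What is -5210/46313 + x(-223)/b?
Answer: -4407134/27648861 ≈ -0.15940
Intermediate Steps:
b = 4776 (b = -9334 + 14110 = 4776)
x(S) = -1 + S (x(S) = (43 + S) - 44 = -1 + S)
-5210/46313 + x(-223)/b = -5210/46313 + (-1 - 223)/4776 = -5210*1/46313 - 224*1/4776 = -5210/46313 - 28/597 = -4407134/27648861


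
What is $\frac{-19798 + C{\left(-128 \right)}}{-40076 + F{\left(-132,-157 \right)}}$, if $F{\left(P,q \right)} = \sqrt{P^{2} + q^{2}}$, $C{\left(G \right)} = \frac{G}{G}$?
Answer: $\frac{264461524}{535347901} + \frac{6599 \sqrt{42073}}{535347901} \approx 0.49653$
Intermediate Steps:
$C{\left(G \right)} = 1$
$\frac{-19798 + C{\left(-128 \right)}}{-40076 + F{\left(-132,-157 \right)}} = \frac{-19798 + 1}{-40076 + \sqrt{\left(-132\right)^{2} + \left(-157\right)^{2}}} = - \frac{19797}{-40076 + \sqrt{17424 + 24649}} = - \frac{19797}{-40076 + \sqrt{42073}}$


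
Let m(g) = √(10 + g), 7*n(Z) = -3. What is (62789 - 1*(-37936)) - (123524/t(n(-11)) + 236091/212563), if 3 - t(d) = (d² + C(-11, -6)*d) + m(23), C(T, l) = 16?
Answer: 834707707767500/10305266803 - 296581124*√33/145443 ≈ 69284.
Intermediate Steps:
n(Z) = -3/7 (n(Z) = (⅐)*(-3) = -3/7)
t(d) = 3 - √33 - d² - 16*d (t(d) = 3 - ((d² + 16*d) + √(10 + 23)) = 3 - ((d² + 16*d) + √33) = 3 - (√33 + d² + 16*d) = 3 + (-√33 - d² - 16*d) = 3 - √33 - d² - 16*d)
(62789 - 1*(-37936)) - (123524/t(n(-11)) + 236091/212563) = (62789 - 1*(-37936)) - (123524/(3 - √33 - (-3/7)² - 16*(-3/7)) + 236091/212563) = (62789 + 37936) - (123524/(3 - √33 - 1*9/49 + 48/7) + 236091*(1/212563)) = 100725 - (123524/(3 - √33 - 9/49 + 48/7) + 236091/212563) = 100725 - (123524/(474/49 - √33) + 236091/212563) = 100725 - (236091/212563 + 123524/(474/49 - √33)) = 100725 + (-236091/212563 - 123524/(474/49 - √33)) = 21410172084/212563 - 123524/(474/49 - √33)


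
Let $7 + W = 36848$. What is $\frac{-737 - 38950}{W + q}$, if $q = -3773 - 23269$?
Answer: $- \frac{39687}{9799} \approx -4.0501$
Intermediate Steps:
$W = 36841$ ($W = -7 + 36848 = 36841$)
$q = -27042$ ($q = -3773 - 23269 = -27042$)
$\frac{-737 - 38950}{W + q} = \frac{-737 - 38950}{36841 - 27042} = - \frac{39687}{9799}$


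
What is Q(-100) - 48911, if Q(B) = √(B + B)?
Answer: -48911 + 10*I*√2 ≈ -48911.0 + 14.142*I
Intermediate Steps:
Q(B) = √2*√B (Q(B) = √(2*B) = √2*√B)
Q(-100) - 48911 = √2*√(-100) - 48911 = √2*(10*I) - 48911 = 10*I*√2 - 48911 = -48911 + 10*I*√2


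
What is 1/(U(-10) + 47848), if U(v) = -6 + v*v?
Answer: 1/47942 ≈ 2.0859e-5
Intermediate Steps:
U(v) = -6 + v²
1/(U(-10) + 47848) = 1/((-6 + (-10)²) + 47848) = 1/((-6 + 100) + 47848) = 1/(94 + 47848) = 1/47942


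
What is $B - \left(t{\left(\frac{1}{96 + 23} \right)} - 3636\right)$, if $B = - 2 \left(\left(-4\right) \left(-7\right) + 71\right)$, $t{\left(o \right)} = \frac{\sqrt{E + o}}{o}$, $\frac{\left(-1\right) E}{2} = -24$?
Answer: $3438 - \sqrt{679847} \approx 2613.5$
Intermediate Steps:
$E = 48$ ($E = \left(-2\right) \left(-24\right) = 48$)
$t{\left(o \right)} = \frac{\sqrt{48 + o}}{o}$
$B = -198$ ($B = - 2 \left(28 + 71\right) = \left(-2\right) 99 = -198$)
$B - \left(t{\left(\frac{1}{96 + 23} \right)} - 3636\right) = -198 - \left(\frac{\sqrt{48 + \frac{1}{96 + 23}}}{\frac{1}{96 + 23}} - 3636\right) = -198 - \left(\frac{\sqrt{48 + \frac{1}{119}}}{\frac{1}{119}} - 3636\right) = -198 - \left(\frac{1}{\frac{1}{119}} \sqrt{48 + \frac{1}{119}} - 3636\right) = -198 - \left(119 \sqrt{\frac{5713}{119}} - 3636\right) = -198 - \left(119 \frac{\sqrt{679847}}{119} - 3636\right) = -198 - \left(\sqrt{679847} - 3636\right) = -198 - \left(-3636 + \sqrt{679847}\right) = -198 + \left(3636 - \sqrt{679847}\right) = 3438 - \sqrt{679847}$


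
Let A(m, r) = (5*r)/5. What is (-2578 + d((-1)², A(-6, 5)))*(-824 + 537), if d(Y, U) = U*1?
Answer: 738451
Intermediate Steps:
A(m, r) = r (A(m, r) = (5*r)*(⅕) = r)
d(Y, U) = U
(-2578 + d((-1)², A(-6, 5)))*(-824 + 537) = (-2578 + 5)*(-824 + 537) = -2573*(-287) = 738451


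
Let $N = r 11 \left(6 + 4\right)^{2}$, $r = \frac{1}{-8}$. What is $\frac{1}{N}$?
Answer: $- \frac{2}{275} \approx -0.0072727$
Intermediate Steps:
$r = - \frac{1}{8} \approx -0.125$
$N = - \frac{275}{2}$ ($N = \left(- \frac{1}{8}\right) 11 \left(6 + 4\right)^{2} = - \frac{11 \cdot 10^{2}}{8} = \left(- \frac{11}{8}\right) 100 = - \frac{275}{2} \approx -137.5$)
$\frac{1}{N} = \frac{1}{- \frac{275}{2}} = - \frac{2}{275}$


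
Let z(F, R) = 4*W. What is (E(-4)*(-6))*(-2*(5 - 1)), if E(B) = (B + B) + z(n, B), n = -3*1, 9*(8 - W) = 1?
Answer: 3392/3 ≈ 1130.7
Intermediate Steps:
W = 71/9 (W = 8 - ⅑*1 = 8 - ⅑ = 71/9 ≈ 7.8889)
n = -3
z(F, R) = 284/9 (z(F, R) = 4*(71/9) = 284/9)
E(B) = 284/9 + 2*B (E(B) = (B + B) + 284/9 = 2*B + 284/9 = 284/9 + 2*B)
(E(-4)*(-6))*(-2*(5 - 1)) = ((284/9 + 2*(-4))*(-6))*(-2*(5 - 1)) = ((284/9 - 8)*(-6))*(-2*4) = ((212/9)*(-6))*(-8) = -424/3*(-8) = 3392/3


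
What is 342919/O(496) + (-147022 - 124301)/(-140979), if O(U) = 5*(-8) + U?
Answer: 16156033663/21428808 ≈ 753.94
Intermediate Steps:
O(U) = -40 + U
342919/O(496) + (-147022 - 124301)/(-140979) = 342919/(-40 + 496) + (-147022 - 124301)/(-140979) = 342919/456 - 271323*(-1/140979) = 342919*(1/456) + 90441/46993 = 342919/456 + 90441/46993 = 16156033663/21428808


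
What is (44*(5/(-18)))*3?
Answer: -110/3 ≈ -36.667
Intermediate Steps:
(44*(5/(-18)))*3 = (44*(5*(-1/18)))*3 = (44*(-5/18))*3 = -110/9*3 = -110/3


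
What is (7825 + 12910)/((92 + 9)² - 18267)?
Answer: -20735/8066 ≈ -2.5707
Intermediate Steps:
(7825 + 12910)/((92 + 9)² - 18267) = 20735/(101² - 18267) = 20735/(10201 - 18267) = 20735/(-8066) = 20735*(-1/8066) = -20735/8066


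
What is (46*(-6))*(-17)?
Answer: 4692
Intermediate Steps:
(46*(-6))*(-17) = -276*(-17) = 4692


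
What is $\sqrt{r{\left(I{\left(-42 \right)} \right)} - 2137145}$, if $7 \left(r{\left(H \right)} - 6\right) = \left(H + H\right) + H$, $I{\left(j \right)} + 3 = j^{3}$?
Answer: $\frac{i \sqrt{106275722}}{7} \approx 1472.7 i$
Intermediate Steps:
$I{\left(j \right)} = -3 + j^{3}$
$r{\left(H \right)} = 6 + \frac{3 H}{7}$ ($r{\left(H \right)} = 6 + \frac{\left(H + H\right) + H}{7} = 6 + \frac{2 H + H}{7} = 6 + \frac{3 H}{7}$)
$\sqrt{r{\left(I{\left(-42 \right)} \right)} - 2137145} = \sqrt{\left(6 + \frac{3 \left(-3 + \left(-42\right)^{3}\right)}{7}\right) - 2137145} = \sqrt{\left(6 + \frac{3 \left(-3 - 74088\right)}{7}\right) - 2137145} = \sqrt{\left(6 + \frac{3}{7} \left(-74091\right)\right) - 2137145} = \sqrt{\left(6 - \frac{222273}{7}\right) - 2137145} = \sqrt{- \frac{222231}{7} - 2137145} = \sqrt{- \frac{15182246}{7}} = \frac{i \sqrt{106275722}}{7}$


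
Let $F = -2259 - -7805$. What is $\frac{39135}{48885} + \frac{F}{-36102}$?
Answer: $\frac{38057852}{58828209} \approx 0.64693$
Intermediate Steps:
$F = 5546$ ($F = -2259 + 7805 = 5546$)
$\frac{39135}{48885} + \frac{F}{-36102} = \frac{39135}{48885} + \frac{5546}{-36102} = 39135 \cdot \frac{1}{48885} + 5546 \left(- \frac{1}{36102}\right) = \frac{2609}{3259} - \frac{2773}{18051} = \frac{38057852}{58828209}$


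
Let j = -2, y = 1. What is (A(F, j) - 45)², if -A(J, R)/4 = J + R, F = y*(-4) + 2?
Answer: 841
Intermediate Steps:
F = -2 (F = 1*(-4) + 2 = -4 + 2 = -2)
A(J, R) = -4*J - 4*R (A(J, R) = -4*(J + R) = -4*J - 4*R)
(A(F, j) - 45)² = ((-4*(-2) - 4*(-2)) - 45)² = ((8 + 8) - 45)² = (16 - 45)² = (-29)² = 841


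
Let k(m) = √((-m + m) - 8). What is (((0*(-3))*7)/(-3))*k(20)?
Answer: 0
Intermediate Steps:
k(m) = 2*I*√2 (k(m) = √(0 - 8) = √(-8) = 2*I*√2)
(((0*(-3))*7)/(-3))*k(20) = (((0*(-3))*7)/(-3))*(2*I*√2) = ((0*7)*(-⅓))*(2*I*√2) = (0*(-⅓))*(2*I*√2) = 0*(2*I*√2) = 0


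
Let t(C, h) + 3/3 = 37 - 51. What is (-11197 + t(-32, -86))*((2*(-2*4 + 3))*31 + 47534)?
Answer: -529475488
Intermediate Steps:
t(C, h) = -15 (t(C, h) = -1 + (37 - 51) = -1 - 14 = -15)
(-11197 + t(-32, -86))*((2*(-2*4 + 3))*31 + 47534) = (-11197 - 15)*((2*(-2*4 + 3))*31 + 47534) = -11212*((2*(-8 + 3))*31 + 47534) = -11212*((2*(-5))*31 + 47534) = -11212*(-10*31 + 47534) = -11212*(-310 + 47534) = -11212*47224 = -529475488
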